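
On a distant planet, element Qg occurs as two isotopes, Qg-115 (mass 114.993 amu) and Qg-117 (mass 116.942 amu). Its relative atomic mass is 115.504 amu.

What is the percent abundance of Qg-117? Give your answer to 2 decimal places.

26.22%

Writing the weighted mean with unknown fraction x of Qg-115:
114.993·x + 116.942·(1 − x) = 115.504
(114.993 − 116.942)·x = 115.504 − 116.942
x = -1.438 / -1.949 = 0.73781 → 73.78% Qg-115, 26.22% Qg-117.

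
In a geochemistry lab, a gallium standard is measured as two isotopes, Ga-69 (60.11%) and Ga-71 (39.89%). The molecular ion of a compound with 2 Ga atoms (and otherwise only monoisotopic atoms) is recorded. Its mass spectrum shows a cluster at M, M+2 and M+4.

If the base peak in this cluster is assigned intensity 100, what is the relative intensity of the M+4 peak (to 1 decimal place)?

33.2

Binomial terms of (0.6011 + 0.3989)^2: M 0.3613, M+2 0.4796, M+4 0.1591 → M+2 is the base peak.
P(M+2) = C(2,1) × 0.6011^1 × 0.3989^1 = 2 × 0.6011 × 0.3989 = 0.479558 (base)
P(M+4) = C(2,2) × 0.6011^0 × 0.3989^2 = 1 × 1.0000 × 0.15912121 = 0.159121
Relative intensity = 0.159121 / 0.479558 × 100 = 33.2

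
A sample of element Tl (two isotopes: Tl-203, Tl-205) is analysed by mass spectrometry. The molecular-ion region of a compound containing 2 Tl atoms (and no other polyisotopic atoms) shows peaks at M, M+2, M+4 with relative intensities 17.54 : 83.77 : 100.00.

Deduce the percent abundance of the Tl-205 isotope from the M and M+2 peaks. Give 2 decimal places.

Let p = fractional abundance of Tl-203. I(M+2)/I(M) = [C(2,1)·p^1·(1−p)] / p^2 = 2·(1−p)/p = 83.77/17.54 = 4.7759
(1−p)/p = 4.7759/2 = 2.3880  ⇒  p = 1/(1 + 2.3880) = 0.2952
Tl-203: 29.52%, Tl-205: 70.48%.

70.48%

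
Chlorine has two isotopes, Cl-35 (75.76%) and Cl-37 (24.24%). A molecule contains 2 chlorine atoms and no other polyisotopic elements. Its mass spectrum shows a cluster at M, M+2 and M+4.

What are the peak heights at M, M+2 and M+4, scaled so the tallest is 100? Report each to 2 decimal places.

Expanding (0.7576 + 0.2424)^2:
P(M) = 0.7576^2 = 0.573958
P(M+2) = 2 × 0.7576^1 × 0.2424^1 = 0.367284
P(M+4) = 0.2424^2 = 0.058758
The M peak is largest (0.573958); scaling to 100 gives 100.00 : 63.99 : 10.24.

100.00 : 63.99 : 10.24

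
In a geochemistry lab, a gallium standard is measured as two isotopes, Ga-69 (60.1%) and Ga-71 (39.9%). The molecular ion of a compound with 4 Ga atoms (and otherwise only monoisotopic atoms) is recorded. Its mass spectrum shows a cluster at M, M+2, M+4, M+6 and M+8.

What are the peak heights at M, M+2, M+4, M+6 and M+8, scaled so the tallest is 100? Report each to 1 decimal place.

Each Ga atom is independently Ga-69 (p = 0.601) or Ga-71 (q = 0.399); the cluster is the binomial expansion (p + q)^4.
P(M) = 0.601^4 = 0.130466
P(M+2) = 4 × 0.601^3 × 0.399^1 = 0.346463
P(M+4) = 6 × 0.601^2 × 0.399^2 = 0.345021
P(M+6) = 4 × 0.601^1 × 0.399^3 = 0.152705
P(M+8) = 0.399^4 = 0.025345
The M+2 peak is largest (0.346463); scaling to 100 gives 37.7 : 100.0 : 99.6 : 44.1 : 7.3.

37.7 : 100.0 : 99.6 : 44.1 : 7.3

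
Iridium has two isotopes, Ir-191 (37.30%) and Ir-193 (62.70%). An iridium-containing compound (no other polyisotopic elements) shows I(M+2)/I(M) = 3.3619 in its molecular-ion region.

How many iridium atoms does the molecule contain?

With n Ir atoms, P(M+2)/P(M) = C(n,1)·p^(n−1)q / p^n = n·q/p = n · 0.6270/0.3730.
n = 3.3619 × 0.3730/0.6270 = 2.00 ≈ 2

2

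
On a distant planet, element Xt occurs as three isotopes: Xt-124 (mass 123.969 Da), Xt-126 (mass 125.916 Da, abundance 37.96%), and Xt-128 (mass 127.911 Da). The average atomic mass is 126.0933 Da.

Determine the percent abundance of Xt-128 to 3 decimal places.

The remaining 62.04% is split between Xt-124 (fraction x) and Xt-128 (fraction 0.6204 − x).
Substituting: 123.969x + 127.911(0.6204 − x) = 78.2955864
(123.969 − 127.911)x = -1.060398  ⇒  x = 0.26900, y = 0.35140
Xt-124: 26.900%, Xt-128: 35.140%.

35.140%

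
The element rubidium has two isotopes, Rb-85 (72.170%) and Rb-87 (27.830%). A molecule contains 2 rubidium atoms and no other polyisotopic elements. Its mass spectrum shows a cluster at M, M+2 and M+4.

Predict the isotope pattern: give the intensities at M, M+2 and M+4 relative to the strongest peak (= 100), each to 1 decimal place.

The 2 Rb atoms are independent, so intensities follow the terms of (0.72170 + 0.27830)^2.
P(M) = 0.72170^2 = 0.520851
P(M+2) = 2 × 0.72170^1 × 0.27830^1 = 0.401698
P(M+4) = 0.27830^2 = 0.077451
The M peak is largest (0.520851); scaling to 100 gives 100.0 : 77.1 : 14.9.

100.0 : 77.1 : 14.9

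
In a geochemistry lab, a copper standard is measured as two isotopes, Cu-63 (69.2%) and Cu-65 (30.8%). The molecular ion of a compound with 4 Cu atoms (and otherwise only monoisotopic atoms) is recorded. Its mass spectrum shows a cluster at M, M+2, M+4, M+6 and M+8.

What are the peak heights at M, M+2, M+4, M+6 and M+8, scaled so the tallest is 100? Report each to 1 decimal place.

56.2 : 100.0 : 66.8 : 19.8 : 2.2

Each Cu atom is independently Cu-63 (p = 0.692) or Cu-65 (q = 0.308); the cluster is the binomial expansion (p + q)^4.
P(M) = 0.692^4 = 0.229311
P(M+2) = 4 × 0.692^3 × 0.308^1 = 0.408253
P(M+4) = 6 × 0.692^2 × 0.308^2 = 0.272562
P(M+6) = 4 × 0.692^1 × 0.308^3 = 0.080876
P(M+8) = 0.308^4 = 0.008999
The M+2 peak is largest (0.408253); scaling to 100 gives 56.2 : 100.0 : 66.8 : 19.8 : 2.2.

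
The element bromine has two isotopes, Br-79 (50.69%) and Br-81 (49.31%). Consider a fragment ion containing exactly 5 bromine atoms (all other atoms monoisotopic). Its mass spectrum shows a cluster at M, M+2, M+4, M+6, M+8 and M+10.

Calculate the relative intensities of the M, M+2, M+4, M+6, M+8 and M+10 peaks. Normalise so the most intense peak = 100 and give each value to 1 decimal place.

Expanding (0.5069 + 0.4931)^5:
P(M) = 0.5069^5 = 0.033467
P(M+2) = 5 × 0.5069^4 × 0.4931^1 = 0.162777
P(M+4) = 10 × 0.5069^3 × 0.4931^2 = 0.316692
P(M+6) = 10 × 0.5069^2 × 0.4931^3 = 0.308070
P(M+8) = 5 × 0.5069^1 × 0.4931^4 = 0.149842
P(M+10) = 0.4931^5 = 0.029152
The M+4 peak is largest (0.316692); scaling to 100 gives 10.6 : 51.4 : 100.0 : 97.3 : 47.3 : 9.2.

10.6 : 51.4 : 100.0 : 97.3 : 47.3 : 9.2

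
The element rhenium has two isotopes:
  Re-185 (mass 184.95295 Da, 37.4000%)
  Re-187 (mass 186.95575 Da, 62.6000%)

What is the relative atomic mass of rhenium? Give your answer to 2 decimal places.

186.21 Da

Ar = Σ fᵢ·mᵢ = 0.374000 × 184.95295 + 0.626000 × 186.95575
= 69.172403 + 117.034300 = 186.206703 Da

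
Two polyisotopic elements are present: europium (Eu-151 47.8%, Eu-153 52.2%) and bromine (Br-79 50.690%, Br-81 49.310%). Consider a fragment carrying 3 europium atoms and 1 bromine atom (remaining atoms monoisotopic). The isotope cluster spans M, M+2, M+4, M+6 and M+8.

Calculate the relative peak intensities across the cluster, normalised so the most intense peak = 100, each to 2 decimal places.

14.78 : 62.81 : 100.00 : 70.70 : 18.73

Europium pattern (n=3): 0.10921535 : 0.35780594 : 0.39074206 : 0.14223665
Bromine pattern (n=1): 0.5069 : 0.4931
Convolve the two distributions (both contribute in 2-u steps):
  M: 0.10921535×0.5069 = 0.055361
  M+2: 0.10921535×0.4931 + 0.35780594×0.5069 = 0.235226
  M+4: 0.35780594×0.4931 + 0.39074206×0.5069 = 0.374501
  M+6: 0.39074206×0.4931 + 0.14223665×0.5069 = 0.264775
  M+8: 0.14223665×0.4931 = 0.070137
Scale to base peak (0.374501) = 100: 14.78 : 62.81 : 100.00 : 70.70 : 18.73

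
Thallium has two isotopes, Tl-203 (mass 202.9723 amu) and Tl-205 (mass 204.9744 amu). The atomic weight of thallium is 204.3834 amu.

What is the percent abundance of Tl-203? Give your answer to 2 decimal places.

29.52%

Let x be the fractional abundance of Tl-203; then Tl-205 has abundance 1 − x.
202.9723·x + 204.9744·(1 − x) = 204.3834
(202.9723 − 204.9744)·x = 204.3834 − 204.9744
x = -0.5910 / -2.0021 = 0.29519 → 29.52% Tl-203, 70.48% Tl-205.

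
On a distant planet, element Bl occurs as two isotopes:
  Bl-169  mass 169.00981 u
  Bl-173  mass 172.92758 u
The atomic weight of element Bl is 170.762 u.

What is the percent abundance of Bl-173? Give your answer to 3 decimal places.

44.724%

Let x be the fractional abundance of Bl-169; then Bl-173 has abundance 1 − x.
169.00981·x + 172.92758·(1 − x) = 170.762
(169.00981 − 172.92758)·x = 170.762 − 172.92758
x = -2.16558 / -3.91777 = 0.55276 → 55.276% Bl-169, 44.724% Bl-173.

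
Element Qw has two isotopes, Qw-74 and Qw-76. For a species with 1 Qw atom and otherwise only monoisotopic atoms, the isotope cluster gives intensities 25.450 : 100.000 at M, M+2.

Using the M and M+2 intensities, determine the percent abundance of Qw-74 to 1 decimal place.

20.3%

Let p = fractional abundance of Qw-74. I(M+2)/I(M) = [C(1,1)·p^0·(1−p)] / p^1 = 1·(1−p)/p = 100.000/25.450 = 3.9293
(1−p)/p = 3.9293/1 = 3.9293  ⇒  p = 1/(1 + 3.9293) = 0.2029
Qw-74: 20.3%, Qw-76: 79.7%.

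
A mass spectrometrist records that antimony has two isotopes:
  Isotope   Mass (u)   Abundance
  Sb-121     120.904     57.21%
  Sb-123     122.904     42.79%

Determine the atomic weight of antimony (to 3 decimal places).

Ar = Σ fᵢ·mᵢ = 0.5721 × 120.904 + 0.4279 × 122.904
= 69.1692 + 52.5906 = 121.7598 u

121.760 u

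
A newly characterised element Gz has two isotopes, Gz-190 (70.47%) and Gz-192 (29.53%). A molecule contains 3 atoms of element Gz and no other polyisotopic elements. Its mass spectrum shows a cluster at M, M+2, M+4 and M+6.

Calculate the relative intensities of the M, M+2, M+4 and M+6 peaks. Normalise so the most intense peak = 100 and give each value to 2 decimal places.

Expanding (0.7047 + 0.2953)^3:
P(M) = 0.7047^3 = 0.349955
P(M+2) = 3 × 0.7047^2 × 0.2953^1 = 0.439940
P(M+4) = 3 × 0.7047^1 × 0.2953^2 = 0.184354
P(M+6) = 0.2953^3 = 0.025751
The M+2 peak is largest (0.439940); scaling to 100 gives 79.55 : 100.00 : 41.90 : 5.85.

79.55 : 100.00 : 41.90 : 5.85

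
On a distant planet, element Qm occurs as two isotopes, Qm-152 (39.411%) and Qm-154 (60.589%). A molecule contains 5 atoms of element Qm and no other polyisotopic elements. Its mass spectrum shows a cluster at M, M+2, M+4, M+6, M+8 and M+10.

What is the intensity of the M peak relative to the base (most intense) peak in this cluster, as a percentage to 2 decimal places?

Term probabilities: M 0.0095, M+2 0.0731, M+4 0.2247, M+6 0.3455, M+8 0.2656, M+10 0.0817. Base peak = M+6.
P(M+6) = C(5,3) × 0.39411^2 × 0.60589^3 = 10 × 0.15532269 × 0.22242385 = 0.345475 (base)
P(M) = C(5,0) × 0.39411^5 × 0.60589^0 = 1 × 0.00950796 × 1.0000 = 0.009508
Relative intensity = 0.009508 / 0.345475 × 100 = 2.75

2.75%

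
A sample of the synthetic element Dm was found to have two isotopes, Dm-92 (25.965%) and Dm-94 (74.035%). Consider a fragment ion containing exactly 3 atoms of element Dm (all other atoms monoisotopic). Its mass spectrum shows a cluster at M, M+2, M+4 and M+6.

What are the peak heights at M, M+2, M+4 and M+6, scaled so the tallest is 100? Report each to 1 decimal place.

The 3 Dm atoms are independent, so intensities follow the terms of (0.25965 + 0.74035)^3.
P(M) = 0.25965^3 = 0.017505
P(M+2) = 3 × 0.25965^2 × 0.74035^1 = 0.149739
P(M+4) = 3 × 0.25965^1 × 0.74035^2 = 0.426957
P(M+6) = 0.74035^3 = 0.405799
The M+4 peak is largest (0.426957); scaling to 100 gives 4.1 : 35.1 : 100.0 : 95.0.

4.1 : 35.1 : 100.0 : 95.0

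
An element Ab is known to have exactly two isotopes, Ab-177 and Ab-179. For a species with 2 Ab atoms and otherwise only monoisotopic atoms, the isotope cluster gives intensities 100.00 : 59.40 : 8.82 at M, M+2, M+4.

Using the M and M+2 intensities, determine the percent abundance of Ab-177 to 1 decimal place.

Write p for the Ab-177 fraction. I(M+2)/I(M) = [C(2,1)·p^1·(1−p)] / p^2 = 2·(1−p)/p = 59.40/100.00 = 0.5940
(1−p)/p = 0.5940/2 = 0.2970  ⇒  p = 1/(1 + 0.2970) = 0.7710
Ab-177: 77.1%, Ab-179: 22.9%.

77.1%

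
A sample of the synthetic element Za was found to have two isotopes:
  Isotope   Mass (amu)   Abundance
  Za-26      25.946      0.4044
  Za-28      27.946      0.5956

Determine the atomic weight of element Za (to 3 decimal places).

The abundance-weighted mean is 0.4044 × 25.946 + 0.5956 × 27.946
= 10.4926 + 16.6446 = 27.1372 amu

27.137 amu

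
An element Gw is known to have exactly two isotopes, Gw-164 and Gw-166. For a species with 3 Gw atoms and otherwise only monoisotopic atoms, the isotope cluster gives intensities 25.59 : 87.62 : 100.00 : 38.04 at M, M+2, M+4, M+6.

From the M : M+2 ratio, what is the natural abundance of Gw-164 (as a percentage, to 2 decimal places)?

If p is the fraction of Gw that is Gw-164, then I(M+2)/I(M) = [C(3,1)·p^2·(1−p)] / p^3 = 3·(1−p)/p = 87.62/25.59 = 3.4240
(1−p)/p = 3.4240/3 = 1.1413  ⇒  p = 1/(1 + 1.1413) = 0.4670
Gw-164: 46.70%, Gw-166: 53.30%.

46.70%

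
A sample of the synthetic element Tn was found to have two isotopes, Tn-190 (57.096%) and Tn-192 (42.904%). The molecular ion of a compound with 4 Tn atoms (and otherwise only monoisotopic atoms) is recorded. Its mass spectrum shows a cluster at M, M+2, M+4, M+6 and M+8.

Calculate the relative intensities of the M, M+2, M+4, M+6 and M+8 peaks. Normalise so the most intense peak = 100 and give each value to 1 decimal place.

29.5 : 88.7 : 100.0 : 50.1 : 9.4

Each Tn atom is independently Tn-190 (p = 0.57096) or Tn-192 (q = 0.42904); the cluster is the binomial expansion (p + q)^4.
P(M) = 0.57096^4 = 0.106273
P(M+2) = 4 × 0.57096^3 × 0.42904^1 = 0.319429
P(M+4) = 6 × 0.57096^2 × 0.42904^2 = 0.360046
P(M+6) = 4 × 0.57096^1 × 0.42904^3 = 0.180368
P(M+8) = 0.42904^4 = 0.033884
The M+4 peak is largest (0.360046); scaling to 100 gives 29.5 : 88.7 : 100.0 : 50.1 : 9.4.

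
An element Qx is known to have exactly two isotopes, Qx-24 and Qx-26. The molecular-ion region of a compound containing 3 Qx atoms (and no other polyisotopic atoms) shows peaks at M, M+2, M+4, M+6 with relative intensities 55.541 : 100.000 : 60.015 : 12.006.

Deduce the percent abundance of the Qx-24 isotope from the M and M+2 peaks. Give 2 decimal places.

Write p for the Qx-24 fraction. I(M+2)/I(M) = [C(3,1)·p^2·(1−p)] / p^3 = 3·(1−p)/p = 100.000/55.541 = 1.8005
(1−p)/p = 1.8005/3 = 0.6002  ⇒  p = 1/(1 + 0.6002) = 0.6249
Qx-24: 62.49%, Qx-26: 37.51%.

62.49%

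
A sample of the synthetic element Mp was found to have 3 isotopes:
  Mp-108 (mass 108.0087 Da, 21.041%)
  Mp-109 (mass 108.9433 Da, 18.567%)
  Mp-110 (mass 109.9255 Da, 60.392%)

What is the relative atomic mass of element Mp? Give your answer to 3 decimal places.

The abundance-weighted mean is 0.21041 × 108.0087 + 0.18567 × 108.9433 + 0.60392 × 109.9255
= 22.72611 + 20.22750 + 66.38621 = 109.33982 Da

109.340 Da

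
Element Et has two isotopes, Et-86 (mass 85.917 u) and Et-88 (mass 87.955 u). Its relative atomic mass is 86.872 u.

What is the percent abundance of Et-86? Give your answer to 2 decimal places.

With x = fraction of Et-86 (so Et-88 is 1 − x):
85.917·x + 87.955·(1 − x) = 86.872
(85.917 − 87.955)·x = 86.872 − 87.955
x = -1.083 / -2.038 = 0.53140 → 53.14% Et-86, 46.86% Et-88.

53.14%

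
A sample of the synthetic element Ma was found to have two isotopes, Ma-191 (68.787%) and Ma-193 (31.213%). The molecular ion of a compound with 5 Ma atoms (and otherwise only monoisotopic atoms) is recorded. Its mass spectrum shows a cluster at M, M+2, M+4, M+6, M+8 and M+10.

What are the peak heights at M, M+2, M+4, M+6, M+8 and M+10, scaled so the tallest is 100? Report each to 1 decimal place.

Each Ma atom is independently Ma-191 (p = 0.68787) or Ma-193 (q = 0.31213); the cluster is the binomial expansion (p + q)^5.
P(M) = 0.68787^5 = 0.154004
P(M+2) = 5 × 0.68787^4 × 0.31213^1 = 0.349407
P(M+4) = 10 × 0.68787^3 × 0.31213^2 = 0.317096
P(M+6) = 10 × 0.68787^2 × 0.31213^3 = 0.143886
P(M+8) = 5 × 0.68787^1 × 0.31213^4 = 0.032645
P(M+10) = 0.31213^5 = 0.002963
The M+2 peak is largest (0.349407); scaling to 100 gives 44.1 : 100.0 : 90.8 : 41.2 : 9.3 : 0.8.

44.1 : 100.0 : 90.8 : 41.2 : 9.3 : 0.8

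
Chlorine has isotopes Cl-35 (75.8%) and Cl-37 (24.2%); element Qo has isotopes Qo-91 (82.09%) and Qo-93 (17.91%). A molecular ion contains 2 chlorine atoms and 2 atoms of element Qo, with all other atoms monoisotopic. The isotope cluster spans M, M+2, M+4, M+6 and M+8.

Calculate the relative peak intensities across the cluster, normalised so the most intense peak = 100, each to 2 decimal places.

93.03 : 100.00 : 39.83 : 6.97 : 0.45

Chlorine pattern (n=2): 0.574564 : 0.366872 : 0.058564
Element Qo pattern (n=2): 0.67387681 : 0.29404638 : 0.03207681
Convolve the two distributions (both contribute in 2-u steps):
  M: 0.574564×0.67387681 = 0.387185
  M+2: 0.574564×0.29404638 + 0.366872×0.67387681 = 0.416175
  M+4: 0.574564×0.03207681 + 0.366872×0.29404638 + 0.058564×0.67387681 = 0.165772
  M+6: 0.366872×0.03207681 + 0.058564×0.29404638 = 0.028989
  M+8: 0.058564×0.03207681 = 0.001879
Scale to base peak (0.416175) = 100: 93.03 : 100.00 : 39.83 : 6.97 : 0.45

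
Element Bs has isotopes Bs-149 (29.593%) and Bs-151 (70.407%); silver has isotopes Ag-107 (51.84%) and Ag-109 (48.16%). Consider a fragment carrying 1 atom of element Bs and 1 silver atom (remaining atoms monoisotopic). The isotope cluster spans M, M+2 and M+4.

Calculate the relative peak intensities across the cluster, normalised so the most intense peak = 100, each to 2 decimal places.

Element Bs pattern (n=1): 0.29593 : 0.70407
Silver pattern (n=1): 0.5184 : 0.4816
Convolve the two distributions (both contribute in 2-u steps):
  M: 0.29593×0.5184 = 0.153410
  M+2: 0.29593×0.4816 + 0.70407×0.5184 = 0.507510
  M+4: 0.70407×0.4816 = 0.339080
Scale to base peak (0.507510) = 100: 30.23 : 100.00 : 66.81

30.23 : 100.00 : 66.81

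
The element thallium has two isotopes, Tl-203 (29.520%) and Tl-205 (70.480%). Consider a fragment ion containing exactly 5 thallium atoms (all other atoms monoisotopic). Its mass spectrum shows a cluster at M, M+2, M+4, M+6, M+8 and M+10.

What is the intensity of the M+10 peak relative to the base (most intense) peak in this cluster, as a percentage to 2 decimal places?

47.75%

Binomial terms of (0.29520 + 0.70480)^5: M 0.0022, M+2 0.0268, M+4 0.1278, M+6 0.3051, M+8 0.3642, M+10 0.1739 → M+8 is the base peak.
P(M+8) = C(5,4) × 0.29520^1 × 0.70480^4 = 5 × 0.2952 × 0.24675365 = 0.364208 (base)
P(M+10) = C(5,5) × 0.29520^0 × 0.70480^5 = 1 × 1.0000 × 0.17391197 = 0.173912
Relative intensity = 0.173912 / 0.364208 × 100 = 47.75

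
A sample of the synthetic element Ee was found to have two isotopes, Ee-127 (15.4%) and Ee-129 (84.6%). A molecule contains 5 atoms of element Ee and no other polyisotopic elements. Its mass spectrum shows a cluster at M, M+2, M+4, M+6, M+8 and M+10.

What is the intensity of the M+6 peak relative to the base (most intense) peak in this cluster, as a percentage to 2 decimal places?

33.14%

Term probabilities: M 0.0001, M+2 0.0024, M+4 0.0261, M+6 0.1436, M+8 0.3944, M+10 0.4334. Base peak = M+10.
P(M+10) = C(5,5) × 0.154^0 × 0.846^5 = 1 × 1.0000 × 0.43336299 = 0.433363 (base)
P(M+6) = C(5,3) × 0.154^2 × 0.846^3 = 10 × 0.023716 × 0.60549574 = 0.143599
Relative intensity = 0.143599 / 0.433363 × 100 = 33.14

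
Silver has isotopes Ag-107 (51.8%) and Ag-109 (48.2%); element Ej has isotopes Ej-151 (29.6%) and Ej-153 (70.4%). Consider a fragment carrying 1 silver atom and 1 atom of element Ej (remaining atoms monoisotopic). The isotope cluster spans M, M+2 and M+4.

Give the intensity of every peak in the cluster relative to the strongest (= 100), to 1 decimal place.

Silver pattern (n=1): 0.5180 : 0.4820
Element Ej pattern (n=1): 0.2960 : 0.7040
Convolve the two distributions (both contribute in 2-u steps):
  M: 0.5180×0.2960 = 0.153328
  M+2: 0.5180×0.7040 + 0.4820×0.2960 = 0.507344
  M+4: 0.4820×0.7040 = 0.339328
Scale to base peak (0.507344) = 100: 30.2 : 100.0 : 66.9

30.2 : 100.0 : 66.9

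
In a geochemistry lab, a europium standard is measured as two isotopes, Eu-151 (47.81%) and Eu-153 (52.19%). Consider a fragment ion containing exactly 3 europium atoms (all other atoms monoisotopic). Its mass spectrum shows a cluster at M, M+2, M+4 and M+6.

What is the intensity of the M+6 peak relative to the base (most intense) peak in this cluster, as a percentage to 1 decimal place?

Term probabilities: M 0.1093, M+2 0.3579, M+4 0.3907, M+6 0.1422. Base peak = M+4.
P(M+4) = C(3,2) × 0.4781^1 × 0.5219^2 = 3 × 0.4781 × 0.27237961 = 0.390674 (base)
P(M+6) = C(3,3) × 0.4781^0 × 0.5219^3 = 1 × 1.0000 × 0.14215492 = 0.142155
Relative intensity = 0.142155 / 0.390674 × 100 = 36.4

36.4%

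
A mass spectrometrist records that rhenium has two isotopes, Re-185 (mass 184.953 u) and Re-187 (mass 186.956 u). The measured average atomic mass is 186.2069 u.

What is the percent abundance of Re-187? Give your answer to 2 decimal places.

62.60%

Let x be the fractional abundance of Re-185; then Re-187 has abundance 1 − x.
184.953·x + 186.956·(1 − x) = 186.2069
(184.953 − 186.956)·x = 186.2069 − 186.956
x = -0.7491 / -2.003 = 0.37399 → 37.40% Re-185, 62.60% Re-187.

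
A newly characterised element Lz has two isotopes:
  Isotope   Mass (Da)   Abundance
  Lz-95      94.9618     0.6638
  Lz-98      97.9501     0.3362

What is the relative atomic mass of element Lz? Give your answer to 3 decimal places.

Average mass = Σ (abundance × isotope mass) = 0.6638 × 94.9618 + 0.3362 × 97.9501
= 63.03564 + 32.93082 = 95.96646 Da

95.966 Da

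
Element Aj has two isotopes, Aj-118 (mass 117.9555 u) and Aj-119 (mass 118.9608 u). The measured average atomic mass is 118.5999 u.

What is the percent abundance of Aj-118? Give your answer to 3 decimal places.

35.900%

With x = fraction of Aj-118 (so Aj-119 is 1 − x):
117.9555·x + 118.9608·(1 − x) = 118.5999
(117.9555 − 118.9608)·x = 118.5999 − 118.9608
x = -0.3609 / -1.0053 = 0.35900 → 35.900% Aj-118, 64.100% Aj-119.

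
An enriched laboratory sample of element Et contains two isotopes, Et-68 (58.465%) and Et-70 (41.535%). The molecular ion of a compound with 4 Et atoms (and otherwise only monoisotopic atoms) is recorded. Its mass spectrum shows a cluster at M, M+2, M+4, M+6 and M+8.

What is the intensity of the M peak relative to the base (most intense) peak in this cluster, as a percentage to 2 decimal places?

33.02%

(0.58465 + 0.41535)^4 gives M 0.1168, M+2 0.3320, M+4 0.3538, M+6 0.1676, M+8 0.0298; the largest is M+4.
P(M+4) = C(4,2) × 0.58465^2 × 0.41535^2 = 6 × 0.34181562 × 0.17251562 = 0.353811 (base)
P(M) = C(4,0) × 0.58465^4 × 0.41535^0 = 1 × 0.11683792 × 1.0000 = 0.116838
Relative intensity = 0.116838 / 0.353811 × 100 = 33.02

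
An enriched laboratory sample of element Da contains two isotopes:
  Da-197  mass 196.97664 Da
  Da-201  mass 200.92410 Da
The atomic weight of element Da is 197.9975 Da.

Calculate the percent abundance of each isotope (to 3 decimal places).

Let x be the fractional abundance of Da-197; then Da-201 has abundance 1 − x.
196.97664·x + 200.92410·(1 − x) = 197.9975
(196.97664 − 200.92410)·x = 197.9975 − 200.92410
x = -2.92660 / -3.94746 = 0.74139 → 74.139% Da-197, 25.861% Da-201.

Da-197: 74.139%, Da-201: 25.861%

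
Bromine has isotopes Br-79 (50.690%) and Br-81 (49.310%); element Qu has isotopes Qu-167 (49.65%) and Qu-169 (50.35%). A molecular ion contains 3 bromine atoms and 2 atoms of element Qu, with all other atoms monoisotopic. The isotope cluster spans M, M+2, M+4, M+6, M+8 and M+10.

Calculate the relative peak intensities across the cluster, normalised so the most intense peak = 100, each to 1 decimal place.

10.2 : 50.5 : 100.0 : 98.9 : 48.9 : 9.7

Bromine pattern (n=3): 0.13024674 : 0.3801026 : 0.36975457 : 0.11989609
Element Qu pattern (n=2): 0.24651225 : 0.4999755 : 0.25351225
Convolve the two distributions (both contribute in 2-u steps):
  M: 0.13024674×0.24651225 = 0.032107
  M+2: 0.13024674×0.4999755 + 0.3801026×0.24651225 = 0.158820
  M+4: 0.13024674×0.25351225 + 0.3801026×0.4999755 + 0.36975457×0.24651225 = 0.314210
  M+6: 0.3801026×0.25351225 + 0.36975457×0.4999755 + 0.11989609×0.24651225 = 0.310785
  M+8: 0.36975457×0.25351225 + 0.11989609×0.4999755 = 0.153682
  M+10: 0.11989609×0.25351225 = 0.030395
Scale to base peak (0.314210) = 100: 10.2 : 50.5 : 100.0 : 98.9 : 48.9 : 9.7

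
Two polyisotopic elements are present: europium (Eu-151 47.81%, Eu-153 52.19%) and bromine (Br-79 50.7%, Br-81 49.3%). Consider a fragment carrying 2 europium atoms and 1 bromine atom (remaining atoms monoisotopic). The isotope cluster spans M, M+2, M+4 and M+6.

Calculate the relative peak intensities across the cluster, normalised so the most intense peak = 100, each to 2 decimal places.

Europium pattern (n=2): 0.22857961 : 0.49904078 : 0.27237961
Bromine pattern (n=1): 0.5070 : 0.4930
Convolve the two distributions (both contribute in 2-u steps):
  M: 0.22857961×0.5070 = 0.115890
  M+2: 0.22857961×0.4930 + 0.49904078×0.5070 = 0.365703
  M+4: 0.49904078×0.4930 + 0.27237961×0.5070 = 0.384124
  M+6: 0.27237961×0.4930 = 0.134283
Scale to base peak (0.384124) = 100: 30.17 : 95.20 : 100.00 : 34.96

30.17 : 95.20 : 100.00 : 34.96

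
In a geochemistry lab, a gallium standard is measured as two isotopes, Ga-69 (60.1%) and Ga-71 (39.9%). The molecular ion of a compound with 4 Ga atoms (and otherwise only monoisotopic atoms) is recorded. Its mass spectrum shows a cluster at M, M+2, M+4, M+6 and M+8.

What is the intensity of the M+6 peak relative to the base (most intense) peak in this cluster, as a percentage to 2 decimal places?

44.08%

(0.601 + 0.399)^4 gives M 0.1305, M+2 0.3465, M+4 0.3450, M+6 0.1527, M+8 0.0253; the largest is M+2.
P(M+2) = C(4,1) × 0.601^3 × 0.399^1 = 4 × 0.2170818 × 0.3990 = 0.346463 (base)
P(M+6) = C(4,3) × 0.601^1 × 0.399^3 = 4 × 0.6010 × 0.0635212 = 0.152705
Relative intensity = 0.152705 / 0.346463 × 100 = 44.08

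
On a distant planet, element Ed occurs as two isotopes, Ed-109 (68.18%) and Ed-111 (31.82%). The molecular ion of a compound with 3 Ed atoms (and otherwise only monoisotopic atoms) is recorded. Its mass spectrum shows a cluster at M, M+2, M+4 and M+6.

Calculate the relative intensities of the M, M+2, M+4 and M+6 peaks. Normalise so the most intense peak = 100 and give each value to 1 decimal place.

71.4 : 100.0 : 46.7 : 7.3

The 3 Ed atoms are independent, so intensities follow the terms of (0.6818 + 0.3182)^3.
P(M) = 0.6818^3 = 0.316936
P(M+2) = 3 × 0.6818^2 × 0.3182^1 = 0.443747
P(M+4) = 3 × 0.6818^1 × 0.3182^2 = 0.207099
P(M+6) = 0.3182^3 = 0.032218
The M+2 peak is largest (0.443747); scaling to 100 gives 71.4 : 100.0 : 46.7 : 7.3.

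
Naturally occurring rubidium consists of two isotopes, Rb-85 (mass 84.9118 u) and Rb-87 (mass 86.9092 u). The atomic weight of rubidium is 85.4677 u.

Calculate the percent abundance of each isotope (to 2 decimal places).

Rb-85: 72.17%, Rb-87: 27.83%

Writing the weighted mean with unknown fraction x of Rb-85:
84.9118·x + 86.9092·(1 − x) = 85.4677
(84.9118 − 86.9092)·x = 85.4677 − 86.9092
x = -1.4415 / -1.9974 = 0.72169 → 72.17% Rb-85, 27.83% Rb-87.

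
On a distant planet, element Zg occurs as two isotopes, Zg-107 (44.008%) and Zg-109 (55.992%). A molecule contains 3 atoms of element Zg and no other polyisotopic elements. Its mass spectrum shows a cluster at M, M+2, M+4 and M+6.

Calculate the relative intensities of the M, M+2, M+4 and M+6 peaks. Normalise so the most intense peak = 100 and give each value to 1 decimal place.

20.6 : 78.6 : 100.0 : 42.4

Each Zg atom is independently Zg-107 (p = 0.44008) or Zg-109 (q = 0.55992); the cluster is the binomial expansion (p + q)^3.
P(M) = 0.44008^3 = 0.085230
P(M+2) = 3 × 0.44008^2 × 0.55992^1 = 0.325320
P(M+4) = 3 × 0.44008^1 × 0.55992^2 = 0.413909
P(M+6) = 0.55992^3 = 0.175541
The M+4 peak is largest (0.413909); scaling to 100 gives 20.6 : 78.6 : 100.0 : 42.4.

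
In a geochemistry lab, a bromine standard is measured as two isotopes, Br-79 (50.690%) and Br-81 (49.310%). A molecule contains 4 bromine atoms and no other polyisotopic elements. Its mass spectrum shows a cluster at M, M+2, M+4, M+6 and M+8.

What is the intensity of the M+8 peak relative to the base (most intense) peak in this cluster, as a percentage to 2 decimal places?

15.77%

Term probabilities: M 0.0660, M+2 0.2569, M+4 0.3749, M+6 0.2431, M+8 0.0591. Base peak = M+4.
P(M+4) = C(4,2) × 0.50690^2 × 0.49310^2 = 6 × 0.25694761 × 0.24314761 = 0.374857 (base)
P(M+8) = C(4,4) × 0.50690^0 × 0.49310^4 = 1 × 1.0000 × 0.05912076 = 0.059121
Relative intensity = 0.059121 / 0.374857 × 100 = 15.77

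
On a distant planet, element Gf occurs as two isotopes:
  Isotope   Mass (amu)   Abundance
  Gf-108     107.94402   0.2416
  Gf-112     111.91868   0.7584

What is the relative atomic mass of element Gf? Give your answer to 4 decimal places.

Average mass = Σ (abundance × isotope mass) = 0.2416 × 107.94402 + 0.7584 × 111.91868
= 26.079275 + 84.879127 = 110.958402 amu

110.9584 amu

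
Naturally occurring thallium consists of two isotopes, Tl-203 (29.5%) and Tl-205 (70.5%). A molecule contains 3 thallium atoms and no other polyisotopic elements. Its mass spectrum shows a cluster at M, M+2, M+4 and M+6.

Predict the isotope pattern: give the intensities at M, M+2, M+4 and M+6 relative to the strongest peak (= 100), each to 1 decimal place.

5.8 : 41.8 : 100.0 : 79.7

Expanding (0.295 + 0.705)^3:
P(M) = 0.295^3 = 0.025672
P(M+2) = 3 × 0.295^2 × 0.705^1 = 0.184058
P(M+4) = 3 × 0.295^1 × 0.705^2 = 0.439867
P(M+6) = 0.705^3 = 0.350403
The M+4 peak is largest (0.439867); scaling to 100 gives 5.8 : 41.8 : 100.0 : 79.7.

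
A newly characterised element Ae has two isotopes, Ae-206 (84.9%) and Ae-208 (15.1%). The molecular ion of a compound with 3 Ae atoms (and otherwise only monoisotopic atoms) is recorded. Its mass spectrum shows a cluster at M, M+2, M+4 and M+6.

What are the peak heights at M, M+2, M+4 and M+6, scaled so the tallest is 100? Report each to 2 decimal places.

Expanding (0.849 + 0.151)^3:
P(M) = 0.849^3 = 0.611960
P(M+2) = 3 × 0.849^2 × 0.151^1 = 0.326523
P(M+4) = 3 × 0.849^1 × 0.151^2 = 0.058074
P(M+6) = 0.151^3 = 0.003443
The M peak is largest (0.611960); scaling to 100 gives 100.00 : 53.36 : 9.49 : 0.56.

100.00 : 53.36 : 9.49 : 0.56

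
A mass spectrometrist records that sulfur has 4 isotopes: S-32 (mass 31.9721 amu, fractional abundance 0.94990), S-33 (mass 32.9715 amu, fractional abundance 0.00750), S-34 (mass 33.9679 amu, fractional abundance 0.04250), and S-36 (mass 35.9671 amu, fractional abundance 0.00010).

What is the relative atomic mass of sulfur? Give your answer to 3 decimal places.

32.065 amu

Average mass = Σ (abundance × isotope mass) = 0.94990 × 31.9721 + 0.00750 × 32.9715 + 0.04250 × 33.9679 + 0.00010 × 35.9671
= 30.37030 + 0.24729 + 1.44364 + 0.00360 = 32.06483 amu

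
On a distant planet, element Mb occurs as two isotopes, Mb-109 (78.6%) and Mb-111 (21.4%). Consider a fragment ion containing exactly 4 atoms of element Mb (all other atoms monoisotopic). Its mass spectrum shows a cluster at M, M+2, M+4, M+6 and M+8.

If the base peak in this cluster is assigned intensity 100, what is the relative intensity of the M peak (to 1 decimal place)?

91.8

Binomial terms of (0.786 + 0.214)^4: M 0.3817, M+2 0.4157, M+4 0.1698, M+6 0.0308, M+8 0.0021 → M+2 is the base peak.
P(M+2) = C(4,1) × 0.786^3 × 0.214^1 = 4 × 0.48558766 × 0.2140 = 0.415663 (base)
P(M) = C(4,0) × 0.786^4 × 0.214^0 = 1 × 0.3816719 × 1.0000 = 0.381672
Relative intensity = 0.381672 / 0.415663 × 100 = 91.8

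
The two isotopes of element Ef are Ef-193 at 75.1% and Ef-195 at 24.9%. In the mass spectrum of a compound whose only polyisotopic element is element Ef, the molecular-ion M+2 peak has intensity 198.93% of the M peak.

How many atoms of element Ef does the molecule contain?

6

For n independent Ef atoms, I(M+2)/I(M) = n · (abundance Ef-195) / (abundance Ef-193) = n · 0.249/0.751.
n = 1.9893 × 0.751/0.249 = 6.00 ≈ 6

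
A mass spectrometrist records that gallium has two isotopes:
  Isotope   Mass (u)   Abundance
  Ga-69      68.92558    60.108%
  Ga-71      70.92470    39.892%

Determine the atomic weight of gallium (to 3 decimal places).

69.723 u

Average mass = Σ (abundance × isotope mass) = 0.60108 × 68.92558 + 0.39892 × 70.92470
= 41.429788 + 28.293281 = 69.723069 u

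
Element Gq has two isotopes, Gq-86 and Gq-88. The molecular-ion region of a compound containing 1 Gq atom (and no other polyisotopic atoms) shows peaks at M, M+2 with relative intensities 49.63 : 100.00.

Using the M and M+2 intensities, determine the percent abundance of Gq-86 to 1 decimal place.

33.2%

Write p for the Gq-86 fraction. I(M+2)/I(M) = [C(1,1)·p^0·(1−p)] / p^1 = 1·(1−p)/p = 100.00/49.63 = 2.0149
(1−p)/p = 2.0149/1 = 2.0149  ⇒  p = 1/(1 + 2.0149) = 0.3317
Gq-86: 33.2%, Gq-88: 66.8%.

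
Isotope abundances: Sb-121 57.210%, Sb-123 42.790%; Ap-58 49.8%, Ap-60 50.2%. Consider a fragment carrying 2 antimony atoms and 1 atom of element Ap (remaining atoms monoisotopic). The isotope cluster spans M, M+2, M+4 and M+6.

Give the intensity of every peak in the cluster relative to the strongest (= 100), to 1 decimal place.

Antimony pattern (n=2): 0.32729841 : 0.48960318 : 0.18309841
Element Ap pattern (n=1): 0.4980 : 0.5020
Convolve the two distributions (both contribute in 2-u steps):
  M: 0.32729841×0.4980 = 0.162995
  M+2: 0.32729841×0.5020 + 0.48960318×0.4980 = 0.408126
  M+4: 0.48960318×0.5020 + 0.18309841×0.4980 = 0.336964
  M+6: 0.18309841×0.5020 = 0.091915
Scale to base peak (0.408126) = 100: 39.9 : 100.0 : 82.6 : 22.5

39.9 : 100.0 : 82.6 : 22.5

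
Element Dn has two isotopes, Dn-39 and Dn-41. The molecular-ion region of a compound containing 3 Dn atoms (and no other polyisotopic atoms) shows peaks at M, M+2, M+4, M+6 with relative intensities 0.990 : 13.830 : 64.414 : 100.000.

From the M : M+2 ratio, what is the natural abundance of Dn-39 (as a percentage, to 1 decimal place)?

17.7%

Write p for the Dn-39 fraction. I(M+2)/I(M) = [C(3,1)·p^2·(1−p)] / p^3 = 3·(1−p)/p = 13.830/0.990 = 13.9697
(1−p)/p = 13.9697/3 = 4.6566  ⇒  p = 1/(1 + 4.6566) = 0.1768
Dn-39: 17.7%, Dn-41: 82.3%.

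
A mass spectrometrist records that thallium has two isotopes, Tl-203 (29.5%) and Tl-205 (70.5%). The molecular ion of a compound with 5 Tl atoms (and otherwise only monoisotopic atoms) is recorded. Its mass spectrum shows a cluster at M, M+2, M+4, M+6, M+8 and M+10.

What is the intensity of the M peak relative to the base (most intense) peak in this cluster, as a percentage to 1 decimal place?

(0.295 + 0.705)^5 gives M 0.0022, M+2 0.0267, M+4 0.1276, M+6 0.3049, M+8 0.3644, M+10 0.1742; the largest is M+8.
P(M+8) = C(5,4) × 0.295^1 × 0.705^4 = 5 × 0.2950 × 0.24703385 = 0.364375 (base)
P(M) = C(5,0) × 0.295^5 × 0.705^0 = 1 × 0.00223414 × 1.0000 = 0.002234
Relative intensity = 0.002234 / 0.364375 × 100 = 0.6

0.6%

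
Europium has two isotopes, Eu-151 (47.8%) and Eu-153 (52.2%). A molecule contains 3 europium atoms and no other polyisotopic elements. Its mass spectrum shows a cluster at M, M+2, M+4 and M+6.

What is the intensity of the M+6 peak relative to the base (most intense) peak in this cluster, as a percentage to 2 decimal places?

36.40%

Binomial terms of (0.478 + 0.522)^3: M 0.1092, M+2 0.3578, M+4 0.3907, M+6 0.1422 → M+4 is the base peak.
P(M+4) = C(3,2) × 0.478^1 × 0.522^2 = 3 × 0.4780 × 0.272484 = 0.390742 (base)
P(M+6) = C(3,3) × 0.478^0 × 0.522^3 = 1 × 1.0000 × 0.14223665 = 0.142237
Relative intensity = 0.142237 / 0.390742 × 100 = 36.40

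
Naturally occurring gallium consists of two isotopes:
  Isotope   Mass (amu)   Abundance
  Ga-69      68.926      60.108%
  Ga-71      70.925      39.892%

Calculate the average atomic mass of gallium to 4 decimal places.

Weight each isotope mass by its fractional abundance: 0.60108 × 68.926 + 0.39892 × 70.925
= 41.43004 + 28.29340 = 69.72344 amu

69.7234 amu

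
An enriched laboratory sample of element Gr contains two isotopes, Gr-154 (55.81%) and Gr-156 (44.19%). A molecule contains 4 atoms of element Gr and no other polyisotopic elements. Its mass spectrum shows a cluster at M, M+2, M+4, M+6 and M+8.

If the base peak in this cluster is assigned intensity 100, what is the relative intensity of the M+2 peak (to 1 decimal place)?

84.2

Term probabilities: M 0.0970, M+2 0.3073, M+4 0.3649, M+6 0.1926, M+8 0.0381. Base peak = M+4.
P(M+4) = C(4,2) × 0.5581^2 × 0.4419^2 = 6 × 0.31147561 × 0.19527561 = 0.364942 (base)
P(M+2) = C(4,1) × 0.5581^3 × 0.4419^1 = 4 × 0.17383454 × 0.4419 = 0.307270
Relative intensity = 0.307270 / 0.364942 × 100 = 84.2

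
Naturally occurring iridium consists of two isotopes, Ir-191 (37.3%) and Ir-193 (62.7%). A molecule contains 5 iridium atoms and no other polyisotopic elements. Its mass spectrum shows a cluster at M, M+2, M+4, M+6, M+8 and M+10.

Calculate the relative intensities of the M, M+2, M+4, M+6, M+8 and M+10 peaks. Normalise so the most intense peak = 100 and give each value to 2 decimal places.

The 5 Ir atoms are independent, so intensities follow the terms of (0.373 + 0.627)^5.
P(M) = 0.373^5 = 0.007220
P(M+2) = 5 × 0.373^4 × 0.627^1 = 0.060684
P(M+4) = 10 × 0.373^3 × 0.627^2 = 0.204015
P(M+6) = 10 × 0.373^2 × 0.627^3 = 0.342942
P(M+8) = 5 × 0.373^1 × 0.627^4 = 0.288237
P(M+10) = 0.627^5 = 0.096903
The M+6 peak is largest (0.342942); scaling to 100 gives 2.11 : 17.70 : 59.49 : 100.00 : 84.05 : 28.26.

2.11 : 17.70 : 59.49 : 100.00 : 84.05 : 28.26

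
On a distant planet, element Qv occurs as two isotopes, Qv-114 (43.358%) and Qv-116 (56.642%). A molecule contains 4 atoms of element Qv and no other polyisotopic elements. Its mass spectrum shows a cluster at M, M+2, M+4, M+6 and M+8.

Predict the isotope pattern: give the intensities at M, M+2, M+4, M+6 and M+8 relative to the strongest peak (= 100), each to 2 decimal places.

9.77 : 51.03 : 100.00 : 87.09 : 28.44

Expanding (0.43358 + 0.56642)^4:
P(M) = 0.43358^4 = 0.035341
P(M+2) = 4 × 0.43358^3 × 0.56642^1 = 0.184674
P(M+4) = 6 × 0.43358^2 × 0.56642^2 = 0.361882
P(M+6) = 4 × 0.43358^1 × 0.56642^3 = 0.315170
P(M+8) = 0.56642^4 = 0.102933
The M+4 peak is largest (0.361882); scaling to 100 gives 9.77 : 51.03 : 100.00 : 87.09 : 28.44.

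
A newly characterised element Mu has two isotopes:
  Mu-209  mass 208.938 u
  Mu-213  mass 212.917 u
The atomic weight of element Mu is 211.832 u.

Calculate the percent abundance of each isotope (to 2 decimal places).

Mu-209: 27.27%, Mu-213: 72.73%

Writing the weighted mean with unknown fraction x of Mu-209:
208.938·x + 212.917·(1 − x) = 211.832
(208.938 − 212.917)·x = 211.832 − 212.917
x = -1.085 / -3.979 = 0.27268 → 27.27% Mu-209, 72.73% Mu-213.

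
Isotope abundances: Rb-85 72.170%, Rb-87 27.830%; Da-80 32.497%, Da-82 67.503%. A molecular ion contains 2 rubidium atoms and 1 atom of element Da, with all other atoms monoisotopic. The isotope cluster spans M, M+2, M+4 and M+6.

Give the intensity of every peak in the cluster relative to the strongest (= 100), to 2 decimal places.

Rubidium pattern (n=2): 0.52085089 : 0.40169822 : 0.07745089
Element Da pattern (n=1): 0.32497 : 0.67503
Convolve the two distributions (both contribute in 2-u steps):
  M: 0.52085089×0.32497 = 0.169261
  M+2: 0.52085089×0.67503 + 0.40169822×0.32497 = 0.482130
  M+4: 0.40169822×0.67503 + 0.07745089×0.32497 = 0.296328
  M+6: 0.07745089×0.67503 = 0.052282
Scale to base peak (0.482130) = 100: 35.11 : 100.00 : 61.46 : 10.84

35.11 : 100.00 : 61.46 : 10.84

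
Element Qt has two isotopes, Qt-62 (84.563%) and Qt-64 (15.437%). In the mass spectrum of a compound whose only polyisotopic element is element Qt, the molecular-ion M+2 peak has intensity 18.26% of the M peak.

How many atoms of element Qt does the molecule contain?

1

The M+2/M ratio from n Qt atoms is n · q/p = n · 0.15437/0.84563.
n = 0.1826 × 0.84563/0.15437 = 1.00 ≈ 1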